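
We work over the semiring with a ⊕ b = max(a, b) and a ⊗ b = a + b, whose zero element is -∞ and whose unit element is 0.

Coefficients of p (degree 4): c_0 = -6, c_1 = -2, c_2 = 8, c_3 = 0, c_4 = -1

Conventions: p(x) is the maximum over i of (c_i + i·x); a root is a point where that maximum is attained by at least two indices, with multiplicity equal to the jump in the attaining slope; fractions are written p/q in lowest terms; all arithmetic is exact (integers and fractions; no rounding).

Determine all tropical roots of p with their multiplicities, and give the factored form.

hull edge (i=0, c=-6) to (i=2, c=8): slope 7, span 2
hull edge (i=2, c=8) to (i=4, c=-1): slope -9/2, span 2
Factored form: p(x) = -1 ⊗ (x ⊕ (-7)) ⊗ (x ⊕ (-7)) ⊗ (x ⊕ 9/2) ⊗ (x ⊕ 9/2)
Answer: roots = -7 (mult 2), 9/2 (mult 2)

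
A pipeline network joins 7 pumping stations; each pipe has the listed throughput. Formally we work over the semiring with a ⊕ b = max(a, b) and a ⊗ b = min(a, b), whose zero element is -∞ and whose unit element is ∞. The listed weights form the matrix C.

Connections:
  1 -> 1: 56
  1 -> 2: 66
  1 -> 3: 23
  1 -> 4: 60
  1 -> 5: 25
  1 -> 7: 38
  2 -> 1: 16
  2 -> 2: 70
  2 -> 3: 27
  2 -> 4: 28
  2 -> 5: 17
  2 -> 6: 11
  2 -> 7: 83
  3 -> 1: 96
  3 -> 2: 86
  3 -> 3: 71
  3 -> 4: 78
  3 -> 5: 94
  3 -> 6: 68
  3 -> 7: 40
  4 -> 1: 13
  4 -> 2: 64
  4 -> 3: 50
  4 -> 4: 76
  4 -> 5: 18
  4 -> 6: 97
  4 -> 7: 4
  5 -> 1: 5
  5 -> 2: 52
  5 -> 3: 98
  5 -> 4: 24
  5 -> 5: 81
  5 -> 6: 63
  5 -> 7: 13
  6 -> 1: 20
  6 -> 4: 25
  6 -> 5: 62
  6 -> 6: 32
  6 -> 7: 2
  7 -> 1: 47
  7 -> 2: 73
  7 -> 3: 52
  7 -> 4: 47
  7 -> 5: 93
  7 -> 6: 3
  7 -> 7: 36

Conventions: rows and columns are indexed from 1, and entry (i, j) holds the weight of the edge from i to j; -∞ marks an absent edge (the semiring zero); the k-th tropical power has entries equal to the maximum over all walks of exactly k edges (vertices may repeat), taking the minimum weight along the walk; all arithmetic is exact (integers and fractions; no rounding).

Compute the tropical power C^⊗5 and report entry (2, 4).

C^⊗2:
  [56, 66, 50, 60, 38, 60, 66]
  [47, 73, 52, 47, 83, 28, 70]
  [71, 71, 94, 76, 81, 78, 83]
  [50, 64, 50, 76, 62, 76, 64]
  [96, 86, 81, 78, 94, 68, 52]
  [20, 52, 62, 25, 62, 62, 20]
  [52, 70, 93, 52, 81, 63, 73]
C^⊗3:
  [56, 66, 52, 60, 66, 60, 66]
  [52, 70, 83, 52, 81, 63, 73]
  [94, 86, 81, 78, 94, 76, 71]
  [50, 64, 62, 76, 64, 76, 64]
  [81, 81, 94, 78, 81, 78, 83]
  [62, 62, 62, 62, 62, 62, 52]
  [93, 86, 81, 78, 93, 68, 70]
C^⊗4:
  [56, 66, 66, 60, 66, 63, 66]
  [83, 83, 81, 78, 83, 68, 70]
  [81, 81, 94, 78, 81, 78, 83]
  [62, 64, 64, 76, 64, 76, 64]
  [94, 86, 81, 78, 94, 78, 81]
  [62, 62, 62, 62, 62, 62, 62]
  [81, 81, 93, 78, 81, 78, 83]
C^⊗5:
  [66, 66, 66, 66, 66, 66, 66]
  [81, 81, 83, 78, 81, 78, 83]
  [94, 86, 81, 78, 94, 78, 81]
  [64, 64, 64, 76, 64, 76, 64]
  [81, 81, 94, 78, 81, 78, 83]
  [62, 62, 62, 62, 62, 62, 62]
  [93, 86, 81, 78, 93, 78, 81]
Key observation: the optimum is the walk 2->7->5->5->3->4, with weight 83 min 93 min 81 min 98 min 78 = 78.
Optimal value attained by: walk 2->7->5->5->3->4.
Answer: (C^⊗5)[2][4] = 78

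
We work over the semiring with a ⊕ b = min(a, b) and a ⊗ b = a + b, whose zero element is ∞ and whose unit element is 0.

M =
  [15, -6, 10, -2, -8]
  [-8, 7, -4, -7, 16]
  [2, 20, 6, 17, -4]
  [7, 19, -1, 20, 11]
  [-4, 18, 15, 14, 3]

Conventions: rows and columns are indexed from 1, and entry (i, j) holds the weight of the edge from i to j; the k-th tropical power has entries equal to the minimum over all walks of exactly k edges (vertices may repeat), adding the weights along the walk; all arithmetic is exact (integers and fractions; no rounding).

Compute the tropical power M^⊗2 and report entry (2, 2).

M^⊗2:
  [-14, 1, -10, -13, -5]
  [-2, -14, -8, -10, -16]
  [-8, -4, 11, 0, -6]
  [1, 1, 5, 5, -5]
  [-1, -10, 6, -6, -12]
Key observation: the optimum is the walk 2->1->2, with weight (-8) + (-6) = -14.
Optimal value attained by: walk 2->1->2.
Answer: (M^⊗2)[2][2] = -14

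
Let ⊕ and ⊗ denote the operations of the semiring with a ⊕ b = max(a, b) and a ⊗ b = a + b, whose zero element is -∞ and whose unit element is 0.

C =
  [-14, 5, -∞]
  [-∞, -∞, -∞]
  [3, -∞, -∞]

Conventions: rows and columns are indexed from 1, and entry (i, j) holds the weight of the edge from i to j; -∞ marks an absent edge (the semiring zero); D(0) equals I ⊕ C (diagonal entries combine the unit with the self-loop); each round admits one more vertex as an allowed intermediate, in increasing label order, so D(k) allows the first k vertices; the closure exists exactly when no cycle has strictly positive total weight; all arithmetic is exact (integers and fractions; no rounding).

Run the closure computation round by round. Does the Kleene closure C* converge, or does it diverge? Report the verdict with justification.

D(0):
  [0, 5, -∞]
  [-∞, 0, -∞]
  [3, -∞, 0]
D(1):
  [0, 5, -∞]
  [-∞, 0, -∞]
  [3, 8, 0]
D(2):
  [0, 5, -∞]
  [-∞, 0, -∞]
  [3, 8, 0]
D(3):
  [0, 5, -∞]
  [-∞, 0, -∞]
  [3, 8, 0]
Key observation: every diagonal entry stays at the unit through all rounds, so no improving cycle exists.
Answer: CONVERGES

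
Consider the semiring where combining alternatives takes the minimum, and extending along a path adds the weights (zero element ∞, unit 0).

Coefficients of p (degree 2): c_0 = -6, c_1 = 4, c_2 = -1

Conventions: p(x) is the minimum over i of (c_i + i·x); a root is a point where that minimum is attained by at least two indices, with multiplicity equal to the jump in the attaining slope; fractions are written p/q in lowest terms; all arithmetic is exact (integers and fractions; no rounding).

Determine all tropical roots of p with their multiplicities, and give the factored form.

hull edge (i=0, c=-6) to (i=2, c=-1): slope 5/2, span 2
Factored form: p(x) = -1 ⊗ (x ⊕ (-5/2)) ⊗ (x ⊕ (-5/2))
Answer: roots = -5/2 (mult 2)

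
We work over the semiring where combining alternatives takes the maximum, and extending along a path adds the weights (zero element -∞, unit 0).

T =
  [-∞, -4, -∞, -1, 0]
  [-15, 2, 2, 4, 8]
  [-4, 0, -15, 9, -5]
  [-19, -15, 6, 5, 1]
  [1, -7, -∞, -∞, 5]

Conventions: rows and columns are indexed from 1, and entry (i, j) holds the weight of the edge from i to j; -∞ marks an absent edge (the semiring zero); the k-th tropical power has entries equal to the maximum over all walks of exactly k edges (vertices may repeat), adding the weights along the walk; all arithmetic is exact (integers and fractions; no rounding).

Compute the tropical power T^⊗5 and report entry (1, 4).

T^⊗2:
  [1, -2, 5, 4, 5]
  [9, 4, 10, 11, 13]
  [-4, 2, 15, 14, 10]
  [2, 6, 11, 15, 6]
  [6, -2, -5, 0, 10]
T^⊗3:
  [6, 5, 10, 14, 10]
  [14, 10, 17, 19, 18]
  [11, 15, 20, 24, 15]
  [7, 11, 21, 20, 16]
  [11, 3, 6, 5, 15]
T^⊗4:
  [11, 10, 20, 19, 15]
  [19, 17, 25, 26, 23]
  [16, 20, 30, 29, 25]
  [17, 21, 26, 30, 21]
  [16, 8, 11, 15, 20]
T^⊗5:
  [16, 20, 25, 29, 20]
  [24, 25, 32, 34, 28]
  [26, 30, 35, 39, 30]
  [22, 26, 36, 35, 31]
  [21, 13, 21, 20, 25]
Key observation: the optimum is the walk 1->4->3->4->3->4, with weight (-1) + 6 + 9 + 6 + 9 = 29.
Optimal value attained by: walk 1->4->3->4->3->4.
Answer: (T^⊗5)[1][4] = 29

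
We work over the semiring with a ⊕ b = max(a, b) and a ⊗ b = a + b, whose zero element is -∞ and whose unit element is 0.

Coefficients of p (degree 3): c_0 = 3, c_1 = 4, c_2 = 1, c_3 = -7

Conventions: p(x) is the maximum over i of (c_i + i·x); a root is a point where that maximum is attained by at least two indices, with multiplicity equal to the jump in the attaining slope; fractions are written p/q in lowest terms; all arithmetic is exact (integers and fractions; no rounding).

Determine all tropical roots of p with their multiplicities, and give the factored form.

hull edge (i=0, c=3) to (i=1, c=4): slope 1, span 1
hull edge (i=1, c=4) to (i=2, c=1): slope -3, span 1
hull edge (i=2, c=1) to (i=3, c=-7): slope -8, span 1
Factored form: p(x) = -7 ⊗ (x ⊕ (-1)) ⊗ (x ⊕ 3) ⊗ (x ⊕ 8)
Answer: roots = -1 (mult 1), 3 (mult 1), 8 (mult 1)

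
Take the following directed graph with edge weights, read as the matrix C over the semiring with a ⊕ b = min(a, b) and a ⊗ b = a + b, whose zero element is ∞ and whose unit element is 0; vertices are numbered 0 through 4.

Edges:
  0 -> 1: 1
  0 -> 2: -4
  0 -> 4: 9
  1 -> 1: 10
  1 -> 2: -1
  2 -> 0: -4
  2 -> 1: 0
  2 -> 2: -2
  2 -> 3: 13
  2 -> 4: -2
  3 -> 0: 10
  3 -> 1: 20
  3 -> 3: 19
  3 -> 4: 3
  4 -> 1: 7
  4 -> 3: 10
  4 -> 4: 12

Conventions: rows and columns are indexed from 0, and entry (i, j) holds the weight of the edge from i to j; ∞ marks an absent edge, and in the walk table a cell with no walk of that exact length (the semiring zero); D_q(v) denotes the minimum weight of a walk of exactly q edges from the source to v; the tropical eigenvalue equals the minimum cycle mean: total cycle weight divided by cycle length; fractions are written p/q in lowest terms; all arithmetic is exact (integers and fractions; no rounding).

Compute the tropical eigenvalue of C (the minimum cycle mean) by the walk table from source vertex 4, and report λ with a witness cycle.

q=0: [∞, ∞, ∞, ∞, 0]
q=1: [∞, 7, ∞, 10, 12]
q=2: [20, 17, 6, 22, 13]
q=3: [2, 6, 4, 19, 4]
q=4: [0, 3, -2, 14, 2]
q=5: [-6, -2, -4, 11, -4]
Optimal cycle mean attained by: cycle 0->2->0, total (-4) + (-4), length 2.
Answer: λ = -4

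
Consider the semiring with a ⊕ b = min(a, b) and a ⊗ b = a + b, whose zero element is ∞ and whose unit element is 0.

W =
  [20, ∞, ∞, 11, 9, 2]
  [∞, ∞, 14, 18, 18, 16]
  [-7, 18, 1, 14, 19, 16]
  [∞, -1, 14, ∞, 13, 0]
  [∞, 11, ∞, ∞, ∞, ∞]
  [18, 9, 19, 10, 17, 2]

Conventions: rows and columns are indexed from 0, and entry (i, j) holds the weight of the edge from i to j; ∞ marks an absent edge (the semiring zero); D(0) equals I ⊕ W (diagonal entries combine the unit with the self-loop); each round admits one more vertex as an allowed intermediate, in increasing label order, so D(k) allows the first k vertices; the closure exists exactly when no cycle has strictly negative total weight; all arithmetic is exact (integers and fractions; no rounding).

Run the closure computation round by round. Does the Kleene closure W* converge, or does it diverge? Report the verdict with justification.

D(0):
  [0, ∞, ∞, 11, 9, 2]
  [∞, 0, 14, 18, 18, 16]
  [-7, 18, 0, 14, 19, 16]
  [∞, -1, 14, 0, 13, 0]
  [∞, 11, ∞, ∞, 0, ∞]
  [18, 9, 19, 10, 17, 0]
D(1):
  [0, ∞, ∞, 11, 9, 2]
  [∞, 0, 14, 18, 18, 16]
  [-7, 18, 0, 4, 2, -5]
  [∞, -1, 14, 0, 13, 0]
  [∞, 11, ∞, ∞, 0, ∞]
  [18, 9, 19, 10, 17, 0]
D(2):
  [0, ∞, ∞, 11, 9, 2]
  [∞, 0, 14, 18, 18, 16]
  [-7, 18, 0, 4, 2, -5]
  [∞, -1, 13, 0, 13, 0]
  [∞, 11, 25, 29, 0, 27]
  [18, 9, 19, 10, 17, 0]
D(3):
  [0, ∞, ∞, 11, 9, 2]
  [7, 0, 14, 18, 16, 9]
  [-7, 18, 0, 4, 2, -5]
  [6, -1, 13, 0, 13, 0]
  [18, 11, 25, 29, 0, 20]
  [12, 9, 19, 10, 17, 0]
D(4):
  [0, 10, 24, 11, 9, 2]
  [7, 0, 14, 18, 16, 9]
  [-7, 3, 0, 4, 2, -5]
  [6, -1, 13, 0, 13, 0]
  [18, 11, 25, 29, 0, 20]
  [12, 9, 19, 10, 17, 0]
D(5):
  [0, 10, 24, 11, 9, 2]
  [7, 0, 14, 18, 16, 9]
  [-7, 3, 0, 4, 2, -5]
  [6, -1, 13, 0, 13, 0]
  [18, 11, 25, 29, 0, 20]
  [12, 9, 19, 10, 17, 0]
D(6):
  [0, 10, 21, 11, 9, 2]
  [7, 0, 14, 18, 16, 9]
  [-7, 3, 0, 4, 2, -5]
  [6, -1, 13, 0, 13, 0]
  [18, 11, 25, 29, 0, 20]
  [12, 9, 19, 10, 17, 0]
Key observation: every diagonal entry stays at the unit through all rounds, so no improving cycle exists.
Answer: CONVERGES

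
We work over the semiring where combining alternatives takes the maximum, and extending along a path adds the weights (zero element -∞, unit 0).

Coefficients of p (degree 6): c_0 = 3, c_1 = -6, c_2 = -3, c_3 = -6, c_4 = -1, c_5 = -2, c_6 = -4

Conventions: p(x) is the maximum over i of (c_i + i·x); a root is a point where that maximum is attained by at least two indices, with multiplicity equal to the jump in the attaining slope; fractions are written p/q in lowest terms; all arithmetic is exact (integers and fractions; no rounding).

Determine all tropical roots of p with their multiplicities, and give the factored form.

hull edge (i=0, c=3) to (i=5, c=-2): slope -1, span 5
hull edge (i=5, c=-2) to (i=6, c=-4): slope -2, span 1
Factored form: p(x) = -4 ⊗ (x ⊕ 1) ⊗ (x ⊕ 1) ⊗ (x ⊕ 1) ⊗ (x ⊕ 1) ⊗ (x ⊕ 1) ⊗ (x ⊕ 2)
Answer: roots = 1 (mult 5), 2 (mult 1)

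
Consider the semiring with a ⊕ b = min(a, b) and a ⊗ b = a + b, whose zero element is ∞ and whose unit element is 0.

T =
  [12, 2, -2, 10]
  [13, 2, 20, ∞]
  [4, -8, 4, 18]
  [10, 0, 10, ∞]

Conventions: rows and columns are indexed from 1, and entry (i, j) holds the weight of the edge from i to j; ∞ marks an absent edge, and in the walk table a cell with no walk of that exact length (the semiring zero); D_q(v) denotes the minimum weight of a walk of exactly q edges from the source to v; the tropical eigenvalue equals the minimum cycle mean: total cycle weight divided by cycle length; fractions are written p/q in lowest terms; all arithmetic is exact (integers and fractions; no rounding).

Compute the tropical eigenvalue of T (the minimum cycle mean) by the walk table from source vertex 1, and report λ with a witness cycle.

q=0: [0, ∞, ∞, ∞]
q=1: [12, 2, -2, 10]
q=2: [2, -10, 2, 16]
q=3: [3, -8, 0, 12]
q=4: [4, -8, 1, 13]
Optimal cycle mean attained by: cycle 1->3->1, total (-2) + 4, length 2.
Answer: λ = 1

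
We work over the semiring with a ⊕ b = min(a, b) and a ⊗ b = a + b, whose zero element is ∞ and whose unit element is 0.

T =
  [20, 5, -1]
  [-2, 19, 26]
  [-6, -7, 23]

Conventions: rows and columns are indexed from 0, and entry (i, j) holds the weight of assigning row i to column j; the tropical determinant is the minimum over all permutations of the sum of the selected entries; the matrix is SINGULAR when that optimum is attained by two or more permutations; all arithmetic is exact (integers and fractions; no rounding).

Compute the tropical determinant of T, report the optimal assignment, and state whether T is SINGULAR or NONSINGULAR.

σ = (0, 1, 2): 20 + 19 + 23 = 62
σ = (0, 2, 1): 20 + 26 + (-7) = 39
σ = (1, 0, 2): 5 + (-2) + 23 = 26
σ = (1, 2, 0): 5 + 26 + (-6) = 25
σ = (2, 0, 1): (-1) + (-2) + (-7) = -10
σ = (2, 1, 0): (-1) + 19 + (-6) = 12
Optimal value attained by: σ = (2, 0, 1).
Answer: det⊕(T) = -10; verdict: NONSINGULAR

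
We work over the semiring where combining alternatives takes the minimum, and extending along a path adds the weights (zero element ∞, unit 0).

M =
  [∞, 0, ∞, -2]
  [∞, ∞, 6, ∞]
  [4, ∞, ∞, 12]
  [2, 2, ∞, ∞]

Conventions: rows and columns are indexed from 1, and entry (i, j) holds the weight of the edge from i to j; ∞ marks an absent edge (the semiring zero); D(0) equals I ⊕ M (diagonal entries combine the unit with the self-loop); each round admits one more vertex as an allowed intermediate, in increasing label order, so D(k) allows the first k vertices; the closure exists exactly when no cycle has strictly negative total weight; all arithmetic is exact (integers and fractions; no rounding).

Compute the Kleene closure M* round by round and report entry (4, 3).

D(0):
  [0, 0, ∞, -2]
  [∞, 0, 6, ∞]
  [4, ∞, 0, 12]
  [2, 2, ∞, 0]
D(1):
  [0, 0, ∞, -2]
  [∞, 0, 6, ∞]
  [4, 4, 0, 2]
  [2, 2, ∞, 0]
D(2):
  [0, 0, 6, -2]
  [∞, 0, 6, ∞]
  [4, 4, 0, 2]
  [2, 2, 8, 0]
D(3):
  [0, 0, 6, -2]
  [10, 0, 6, 8]
  [4, 4, 0, 2]
  [2, 2, 8, 0]
D(4):
  [0, 0, 6, -2]
  [10, 0, 6, 8]
  [4, 4, 0, 2]
  [2, 2, 8, 0]
Answer: M*[4][3] = 8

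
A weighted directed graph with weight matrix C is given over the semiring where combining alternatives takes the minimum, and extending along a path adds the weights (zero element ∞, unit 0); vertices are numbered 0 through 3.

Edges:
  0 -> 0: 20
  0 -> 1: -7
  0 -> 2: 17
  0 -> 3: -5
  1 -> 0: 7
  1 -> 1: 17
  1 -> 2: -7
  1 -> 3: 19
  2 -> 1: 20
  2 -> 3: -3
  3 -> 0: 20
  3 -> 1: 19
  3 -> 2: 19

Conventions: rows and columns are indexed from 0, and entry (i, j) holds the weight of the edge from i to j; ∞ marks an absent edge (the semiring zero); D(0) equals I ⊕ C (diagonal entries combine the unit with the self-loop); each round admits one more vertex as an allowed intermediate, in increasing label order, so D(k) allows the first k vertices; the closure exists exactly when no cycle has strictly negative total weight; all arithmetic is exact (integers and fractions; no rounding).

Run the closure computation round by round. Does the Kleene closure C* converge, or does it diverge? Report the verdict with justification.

D(0):
  [0, -7, 17, -5]
  [7, 0, -7, 19]
  [∞, 20, 0, -3]
  [20, 19, 19, 0]
D(1):
  [0, -7, 17, -5]
  [7, 0, -7, 2]
  [∞, 20, 0, -3]
  [20, 13, 19, 0]
D(2):
  [0, -7, -14, -5]
  [7, 0, -7, 2]
  [27, 20, 0, -3]
  [20, 13, 6, 0]
D(3):
  [0, -7, -14, -17]
  [7, 0, -7, -10]
  [27, 20, 0, -3]
  [20, 13, 6, 0]
D(4):
  [0, -7, -14, -17]
  [7, 0, -7, -10]
  [17, 10, 0, -3]
  [20, 13, 6, 0]
Key observation: every diagonal entry stays at the unit through all rounds, so no improving cycle exists.
Answer: CONVERGES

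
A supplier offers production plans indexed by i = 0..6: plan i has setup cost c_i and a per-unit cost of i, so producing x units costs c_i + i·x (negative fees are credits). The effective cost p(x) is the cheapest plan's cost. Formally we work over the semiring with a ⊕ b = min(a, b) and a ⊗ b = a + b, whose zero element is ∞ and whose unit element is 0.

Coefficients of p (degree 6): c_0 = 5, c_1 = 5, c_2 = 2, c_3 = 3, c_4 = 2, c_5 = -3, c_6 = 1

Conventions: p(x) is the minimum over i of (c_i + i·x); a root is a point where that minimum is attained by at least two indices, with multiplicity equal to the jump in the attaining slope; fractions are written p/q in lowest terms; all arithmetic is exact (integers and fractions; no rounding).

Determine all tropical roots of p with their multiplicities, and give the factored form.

hull edge (i=0, c=5) to (i=5, c=-3): slope -8/5, span 5
hull edge (i=5, c=-3) to (i=6, c=1): slope 4, span 1
Factored form: p(x) = 1 ⊗ (x ⊕ (-4)) ⊗ (x ⊕ 8/5) ⊗ (x ⊕ 8/5) ⊗ (x ⊕ 8/5) ⊗ (x ⊕ 8/5) ⊗ (x ⊕ 8/5)
Answer: roots = -4 (mult 1), 8/5 (mult 5)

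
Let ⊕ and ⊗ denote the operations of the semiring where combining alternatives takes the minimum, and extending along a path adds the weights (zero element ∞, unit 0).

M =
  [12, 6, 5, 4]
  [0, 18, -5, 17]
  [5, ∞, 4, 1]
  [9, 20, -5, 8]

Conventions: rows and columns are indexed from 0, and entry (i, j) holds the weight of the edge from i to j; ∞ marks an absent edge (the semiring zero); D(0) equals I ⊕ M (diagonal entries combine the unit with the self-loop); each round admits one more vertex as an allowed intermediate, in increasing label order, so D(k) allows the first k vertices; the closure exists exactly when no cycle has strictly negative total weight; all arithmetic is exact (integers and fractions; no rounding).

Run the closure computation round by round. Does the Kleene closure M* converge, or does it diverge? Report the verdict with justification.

D(0):
  [0, 6, 5, 4]
  [0, 0, -5, 17]
  [5, ∞, 0, 1]
  [9, 20, -5, 0]
D(1):
  [0, 6, 5, 4]
  [0, 0, -5, 4]
  [5, 11, 0, 1]
  [9, 15, -5, 0]
D(2):
  [0, 6, 1, 4]
  [0, 0, -5, 4]
  [5, 11, 0, 1]
  [9, 15, -5, 0]
Detection: at round 3, diagonal entry (3, 3) turns strictly negative.
Key observation: the cycle 3->2->3 has total weight (-5) + 1, which is strictly negative.
Answer: DIVERGES — negative cycle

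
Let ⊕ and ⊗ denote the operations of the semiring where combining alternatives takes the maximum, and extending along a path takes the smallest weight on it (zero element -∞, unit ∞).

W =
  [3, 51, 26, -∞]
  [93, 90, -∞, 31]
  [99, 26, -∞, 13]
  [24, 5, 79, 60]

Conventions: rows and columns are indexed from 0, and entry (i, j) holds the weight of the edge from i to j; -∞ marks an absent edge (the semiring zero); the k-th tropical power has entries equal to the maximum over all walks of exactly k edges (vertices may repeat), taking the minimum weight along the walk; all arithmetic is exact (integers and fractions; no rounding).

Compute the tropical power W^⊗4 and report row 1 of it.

W^⊗2:
  [51, 51, 3, 31]
  [90, 90, 31, 31]
  [26, 51, 26, 26]
  [79, 26, 60, 60]
W^⊗3:
  [51, 51, 31, 31]
  [90, 90, 31, 31]
  [51, 51, 26, 31]
  [60, 51, 60, 60]
W^⊗4:
  [51, 51, 31, 31]
  [90, 90, 31, 31]
  [51, 51, 31, 31]
  [60, 51, 60, 60]
Answer: row 1 of W^⊗4 = [90, 90, 31, 31]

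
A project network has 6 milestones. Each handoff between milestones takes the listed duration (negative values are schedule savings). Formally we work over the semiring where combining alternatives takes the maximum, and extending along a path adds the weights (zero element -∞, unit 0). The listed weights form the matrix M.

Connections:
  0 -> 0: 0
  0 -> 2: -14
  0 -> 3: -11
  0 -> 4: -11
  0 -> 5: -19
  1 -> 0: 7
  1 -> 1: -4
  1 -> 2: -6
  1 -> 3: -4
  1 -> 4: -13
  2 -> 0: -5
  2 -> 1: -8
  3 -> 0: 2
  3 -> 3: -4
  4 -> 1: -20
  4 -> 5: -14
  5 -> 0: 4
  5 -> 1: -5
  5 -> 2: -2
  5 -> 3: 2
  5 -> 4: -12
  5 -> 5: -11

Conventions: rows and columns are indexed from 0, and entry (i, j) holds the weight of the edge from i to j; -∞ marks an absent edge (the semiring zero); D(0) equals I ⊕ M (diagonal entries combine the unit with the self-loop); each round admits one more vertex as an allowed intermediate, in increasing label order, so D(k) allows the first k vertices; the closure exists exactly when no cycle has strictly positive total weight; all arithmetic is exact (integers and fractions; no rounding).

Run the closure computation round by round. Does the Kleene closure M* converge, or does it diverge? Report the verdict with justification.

D(0):
  [0, -∞, -14, -11, -11, -19]
  [7, 0, -6, -4, -13, -∞]
  [-5, -8, 0, -∞, -∞, -∞]
  [2, -∞, -∞, 0, -∞, -∞]
  [-∞, -20, -∞, -∞, 0, -14]
  [4, -5, -2, 2, -12, 0]
D(1):
  [0, -∞, -14, -11, -11, -19]
  [7, 0, -6, -4, -4, -12]
  [-5, -8, 0, -16, -16, -24]
  [2, -∞, -12, 0, -9, -17]
  [-∞, -20, -∞, -∞, 0, -14]
  [4, -5, -2, 2, -7, 0]
D(2):
  [0, -∞, -14, -11, -11, -19]
  [7, 0, -6, -4, -4, -12]
  [-1, -8, 0, -12, -12, -20]
  [2, -∞, -12, 0, -9, -17]
  [-13, -20, -26, -24, 0, -14]
  [4, -5, -2, 2, -7, 0]
D(3):
  [0, -22, -14, -11, -11, -19]
  [7, 0, -6, -4, -4, -12]
  [-1, -8, 0, -12, -12, -20]
  [2, -20, -12, 0, -9, -17]
  [-13, -20, -26, -24, 0, -14]
  [4, -5, -2, 2, -7, 0]
D(4):
  [0, -22, -14, -11, -11, -19]
  [7, 0, -6, -4, -4, -12]
  [-1, -8, 0, -12, -12, -20]
  [2, -20, -12, 0, -9, -17]
  [-13, -20, -26, -24, 0, -14]
  [4, -5, -2, 2, -7, 0]
D(5):
  [0, -22, -14, -11, -11, -19]
  [7, 0, -6, -4, -4, -12]
  [-1, -8, 0, -12, -12, -20]
  [2, -20, -12, 0, -9, -17]
  [-13, -20, -26, -24, 0, -14]
  [4, -5, -2, 2, -7, 0]
D(6):
  [0, -22, -14, -11, -11, -19]
  [7, 0, -6, -4, -4, -12]
  [-1, -8, 0, -12, -12, -20]
  [2, -20, -12, 0, -9, -17]
  [-10, -19, -16, -12, 0, -14]
  [4, -5, -2, 2, -7, 0]
Key observation: every diagonal entry stays at the unit through all rounds, so no improving cycle exists.
Answer: CONVERGES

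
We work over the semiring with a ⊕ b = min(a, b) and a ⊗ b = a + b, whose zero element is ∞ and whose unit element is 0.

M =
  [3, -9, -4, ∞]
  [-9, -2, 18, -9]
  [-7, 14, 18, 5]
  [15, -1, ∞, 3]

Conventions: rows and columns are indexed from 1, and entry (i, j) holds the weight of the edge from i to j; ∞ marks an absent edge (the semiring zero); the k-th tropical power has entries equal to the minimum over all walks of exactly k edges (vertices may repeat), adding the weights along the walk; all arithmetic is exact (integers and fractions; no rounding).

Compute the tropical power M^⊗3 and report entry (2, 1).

M^⊗2:
  [-18, -11, -1, -18]
  [-11, -18, -13, -11]
  [-4, -16, -11, 5]
  [-10, -3, 11, -10]
M^⊗3:
  [-20, -27, -22, -20]
  [-27, -20, -15, -27]
  [-25, -18, -8, -25]
  [-12, -19, -14, -12]
Key observation: the optimum is the walk 2->1->2->1, with weight (-9) + (-9) + (-9) = -27.
Optimal value attained by: walk 2->1->2->1.
Answer: (M^⊗3)[2][1] = -27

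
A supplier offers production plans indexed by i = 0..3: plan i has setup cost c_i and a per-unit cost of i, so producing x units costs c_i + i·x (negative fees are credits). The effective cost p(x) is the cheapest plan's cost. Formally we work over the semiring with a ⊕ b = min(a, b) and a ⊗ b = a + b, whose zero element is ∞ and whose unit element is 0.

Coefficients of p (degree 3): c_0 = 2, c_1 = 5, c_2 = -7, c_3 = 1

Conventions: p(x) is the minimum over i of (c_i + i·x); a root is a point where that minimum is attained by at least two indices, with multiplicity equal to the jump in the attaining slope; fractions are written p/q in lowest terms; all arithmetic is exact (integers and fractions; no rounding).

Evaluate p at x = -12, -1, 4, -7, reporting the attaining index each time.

p(-12) = min(2+0·(-12)=2, 5+1·(-12)=-7, -7+2·(-12)=-31, 1+3·(-12)=-35) = -35 (attained by i=3)
p(-1) = min(2+0·(-1)=2, 5+1·(-1)=4, -7+2·(-1)=-9, 1+3·(-1)=-2) = -9 (attained by i=2)
p(4) = min(2+0·4=2, 5+1·4=9, -7+2·4=1, 1+3·4=13) = 1 (attained by i=2)
p(-7) = min(2+0·(-7)=2, 5+1·(-7)=-2, -7+2·(-7)=-21, 1+3·(-7)=-20) = -21 (attained by i=2)
Answer: p(-12) = -35; p(-1) = -9; p(4) = 1; p(-7) = -21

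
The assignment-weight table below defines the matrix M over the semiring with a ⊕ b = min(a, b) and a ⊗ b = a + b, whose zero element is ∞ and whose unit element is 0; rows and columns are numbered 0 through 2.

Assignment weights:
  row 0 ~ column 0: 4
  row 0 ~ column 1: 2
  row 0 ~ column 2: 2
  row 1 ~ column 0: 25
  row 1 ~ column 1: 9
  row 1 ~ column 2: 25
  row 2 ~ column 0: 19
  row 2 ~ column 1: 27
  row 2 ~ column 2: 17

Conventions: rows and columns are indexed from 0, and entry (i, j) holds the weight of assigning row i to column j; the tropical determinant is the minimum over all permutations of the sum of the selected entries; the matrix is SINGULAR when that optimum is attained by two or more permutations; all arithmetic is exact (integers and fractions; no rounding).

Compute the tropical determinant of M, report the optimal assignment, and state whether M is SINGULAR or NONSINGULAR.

σ = (0, 1, 2): 4 + 9 + 17 = 30
σ = (0, 2, 1): 4 + 25 + 27 = 56
σ = (1, 0, 2): 2 + 25 + 17 = 44
σ = (1, 2, 0): 2 + 25 + 19 = 46
σ = (2, 0, 1): 2 + 25 + 27 = 54
σ = (2, 1, 0): 2 + 9 + 19 = 30
Optimal value attained by: σ = (0, 1, 2).
Answer: det⊕(M) = 30; verdict: SINGULAR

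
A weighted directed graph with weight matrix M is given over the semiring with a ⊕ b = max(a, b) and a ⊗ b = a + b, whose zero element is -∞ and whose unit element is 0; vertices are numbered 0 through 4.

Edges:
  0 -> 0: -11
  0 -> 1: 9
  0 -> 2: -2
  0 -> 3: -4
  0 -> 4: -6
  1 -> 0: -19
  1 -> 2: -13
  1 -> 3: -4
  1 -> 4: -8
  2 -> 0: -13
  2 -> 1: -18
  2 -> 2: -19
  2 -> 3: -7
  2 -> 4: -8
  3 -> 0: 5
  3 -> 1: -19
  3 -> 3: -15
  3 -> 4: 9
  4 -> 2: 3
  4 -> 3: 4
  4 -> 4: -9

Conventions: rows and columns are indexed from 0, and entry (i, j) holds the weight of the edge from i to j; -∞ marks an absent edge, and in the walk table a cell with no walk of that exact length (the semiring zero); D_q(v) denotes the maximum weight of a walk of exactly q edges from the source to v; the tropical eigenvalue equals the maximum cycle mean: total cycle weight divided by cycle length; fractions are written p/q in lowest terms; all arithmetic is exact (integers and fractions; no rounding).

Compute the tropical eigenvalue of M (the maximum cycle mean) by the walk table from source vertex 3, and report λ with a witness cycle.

q=0: [-∞, -∞, -∞, 0, -∞]
q=1: [5, -19, -∞, -15, 9]
q=2: [-6, 14, 12, 13, 0]
q=3: [18, 3, 3, 10, 22]
q=4: [15, 27, 25, 26, 19]
q=5: [31, 24, 22, 23, 35]
Optimal cycle mean attained by: cycle 3->4->3, total 9 + 4, length 2.
Answer: λ = 13/2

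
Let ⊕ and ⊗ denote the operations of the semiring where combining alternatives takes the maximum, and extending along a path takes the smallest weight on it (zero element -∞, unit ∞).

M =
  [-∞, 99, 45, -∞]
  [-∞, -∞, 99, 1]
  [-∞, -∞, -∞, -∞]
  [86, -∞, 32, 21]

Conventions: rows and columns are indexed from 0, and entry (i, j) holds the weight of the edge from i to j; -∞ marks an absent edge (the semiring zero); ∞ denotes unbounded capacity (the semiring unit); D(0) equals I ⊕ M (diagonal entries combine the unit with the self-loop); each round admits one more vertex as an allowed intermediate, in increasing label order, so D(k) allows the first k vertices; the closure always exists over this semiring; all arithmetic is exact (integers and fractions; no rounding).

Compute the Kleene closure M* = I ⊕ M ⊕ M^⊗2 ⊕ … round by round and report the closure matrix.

D(0):
  [∞, 99, 45, -∞]
  [-∞, ∞, 99, 1]
  [-∞, -∞, ∞, -∞]
  [86, -∞, 32, ∞]
D(1):
  [∞, 99, 45, -∞]
  [-∞, ∞, 99, 1]
  [-∞, -∞, ∞, -∞]
  [86, 86, 45, ∞]
D(2):
  [∞, 99, 99, 1]
  [-∞, ∞, 99, 1]
  [-∞, -∞, ∞, -∞]
  [86, 86, 86, ∞]
D(3):
  [∞, 99, 99, 1]
  [-∞, ∞, 99, 1]
  [-∞, -∞, ∞, -∞]
  [86, 86, 86, ∞]
D(4):
  [∞, 99, 99, 1]
  [1, ∞, 99, 1]
  [-∞, -∞, ∞, -∞]
  [86, 86, 86, ∞]
Answer: M* = [[∞, 99, 99, 1], [1, ∞, 99, 1], [-∞, -∞, ∞, -∞], [86, 86, 86, ∞]]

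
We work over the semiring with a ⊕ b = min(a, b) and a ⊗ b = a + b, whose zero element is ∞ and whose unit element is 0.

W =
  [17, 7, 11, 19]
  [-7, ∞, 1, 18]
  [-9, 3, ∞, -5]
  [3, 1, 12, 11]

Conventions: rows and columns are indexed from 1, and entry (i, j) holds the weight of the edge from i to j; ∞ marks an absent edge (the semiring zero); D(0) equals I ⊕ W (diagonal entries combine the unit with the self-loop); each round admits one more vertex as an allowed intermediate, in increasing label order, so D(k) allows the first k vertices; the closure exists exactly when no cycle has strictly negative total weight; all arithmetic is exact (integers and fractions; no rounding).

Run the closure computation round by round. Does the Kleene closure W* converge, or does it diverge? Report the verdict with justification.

D(0):
  [0, 7, 11, 19]
  [-7, 0, 1, 18]
  [-9, 3, 0, -5]
  [3, 1, 12, 0]
D(1):
  [0, 7, 11, 19]
  [-7, 0, 1, 12]
  [-9, -2, 0, -5]
  [3, 1, 12, 0]
Detection: at round 2, diagonal entry (3, 3) turns strictly negative.
Key observation: the cycle 3->1->2->3 has total weight (-9) + 7 + 1, which is strictly negative.
Answer: DIVERGES — negative cycle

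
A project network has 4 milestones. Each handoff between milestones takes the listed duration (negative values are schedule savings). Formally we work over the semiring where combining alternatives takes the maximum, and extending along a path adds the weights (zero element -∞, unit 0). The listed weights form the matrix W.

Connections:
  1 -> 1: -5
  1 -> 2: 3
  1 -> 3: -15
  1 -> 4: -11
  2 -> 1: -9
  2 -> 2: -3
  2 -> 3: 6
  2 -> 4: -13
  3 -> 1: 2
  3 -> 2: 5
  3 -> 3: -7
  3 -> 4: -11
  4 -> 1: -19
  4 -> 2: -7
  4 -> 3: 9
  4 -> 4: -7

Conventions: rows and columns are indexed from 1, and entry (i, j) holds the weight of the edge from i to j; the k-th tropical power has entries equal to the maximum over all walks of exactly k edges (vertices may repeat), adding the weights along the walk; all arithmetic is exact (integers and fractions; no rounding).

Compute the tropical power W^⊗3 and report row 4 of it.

W^⊗2:
  [-6, 0, 9, -10]
  [8, 11, 3, -5]
  [-3, 5, 11, -8]
  [11, 14, 2, -2]
W^⊗3:
  [11, 14, 6, -2]
  [5, 11, 17, -2]
  [13, 16, 11, 0]
  [6, 14, 20, 1]
Answer: row 4 of W^⊗3 = [6, 14, 20, 1]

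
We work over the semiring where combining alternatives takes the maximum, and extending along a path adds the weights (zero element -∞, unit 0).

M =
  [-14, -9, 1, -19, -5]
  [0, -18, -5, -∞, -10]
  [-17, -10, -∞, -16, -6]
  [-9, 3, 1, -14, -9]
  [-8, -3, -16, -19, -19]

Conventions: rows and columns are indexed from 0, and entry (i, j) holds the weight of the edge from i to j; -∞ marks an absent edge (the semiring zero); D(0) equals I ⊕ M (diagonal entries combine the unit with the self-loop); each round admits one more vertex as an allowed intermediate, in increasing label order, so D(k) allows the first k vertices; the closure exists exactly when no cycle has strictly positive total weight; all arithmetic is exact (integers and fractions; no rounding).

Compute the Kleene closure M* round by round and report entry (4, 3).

D(0):
  [0, -9, 1, -19, -5]
  [0, 0, -5, -∞, -10]
  [-17, -10, 0, -16, -6]
  [-9, 3, 1, 0, -9]
  [-8, -3, -16, -19, 0]
D(1):
  [0, -9, 1, -19, -5]
  [0, 0, 1, -19, -5]
  [-17, -10, 0, -16, -6]
  [-9, 3, 1, 0, -9]
  [-8, -3, -7, -19, 0]
D(2):
  [0, -9, 1, -19, -5]
  [0, 0, 1, -19, -5]
  [-10, -10, 0, -16, -6]
  [3, 3, 4, 0, -2]
  [-3, -3, -2, -19, 0]
D(3):
  [0, -9, 1, -15, -5]
  [0, 0, 1, -15, -5]
  [-10, -10, 0, -16, -6]
  [3, 3, 4, 0, -2]
  [-3, -3, -2, -18, 0]
D(4):
  [0, -9, 1, -15, -5]
  [0, 0, 1, -15, -5]
  [-10, -10, 0, -16, -6]
  [3, 3, 4, 0, -2]
  [-3, -3, -2, -18, 0]
D(5):
  [0, -8, 1, -15, -5]
  [0, 0, 1, -15, -5]
  [-9, -9, 0, -16, -6]
  [3, 3, 4, 0, -2]
  [-3, -3, -2, -18, 0]
Answer: M*[4][3] = -18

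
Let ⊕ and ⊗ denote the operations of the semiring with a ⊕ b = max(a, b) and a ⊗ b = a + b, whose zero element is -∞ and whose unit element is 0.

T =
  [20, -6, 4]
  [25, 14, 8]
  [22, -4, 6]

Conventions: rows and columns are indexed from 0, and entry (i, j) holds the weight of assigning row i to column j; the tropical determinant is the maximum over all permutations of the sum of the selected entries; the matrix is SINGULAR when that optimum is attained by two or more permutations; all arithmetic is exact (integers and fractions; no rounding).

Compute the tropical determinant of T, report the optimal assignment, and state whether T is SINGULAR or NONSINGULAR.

σ = (0, 1, 2): 20 + 14 + 6 = 40
σ = (0, 2, 1): 20 + 8 + (-4) = 24
σ = (1, 0, 2): (-6) + 25 + 6 = 25
σ = (1, 2, 0): (-6) + 8 + 22 = 24
σ = (2, 0, 1): 4 + 25 + (-4) = 25
σ = (2, 1, 0): 4 + 14 + 22 = 40
Optimal value attained by: σ = (0, 1, 2).
Answer: det⊕(T) = 40; verdict: SINGULAR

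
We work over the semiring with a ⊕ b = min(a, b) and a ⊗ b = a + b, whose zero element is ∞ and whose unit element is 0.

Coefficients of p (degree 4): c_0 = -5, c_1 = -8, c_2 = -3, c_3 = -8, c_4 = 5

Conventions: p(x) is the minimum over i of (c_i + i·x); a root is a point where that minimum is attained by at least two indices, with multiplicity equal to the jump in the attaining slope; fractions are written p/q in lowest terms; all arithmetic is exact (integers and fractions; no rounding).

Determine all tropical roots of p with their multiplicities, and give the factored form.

hull edge (i=0, c=-5) to (i=1, c=-8): slope -3, span 1
hull edge (i=1, c=-8) to (i=3, c=-8): slope 0, span 2
hull edge (i=3, c=-8) to (i=4, c=5): slope 13, span 1
Factored form: p(x) = 5 ⊗ (x ⊕ (-13)) ⊗ (x ⊕ 0) ⊗ (x ⊕ 0) ⊗ (x ⊕ 3)
Answer: roots = -13 (mult 1), 0 (mult 2), 3 (mult 1)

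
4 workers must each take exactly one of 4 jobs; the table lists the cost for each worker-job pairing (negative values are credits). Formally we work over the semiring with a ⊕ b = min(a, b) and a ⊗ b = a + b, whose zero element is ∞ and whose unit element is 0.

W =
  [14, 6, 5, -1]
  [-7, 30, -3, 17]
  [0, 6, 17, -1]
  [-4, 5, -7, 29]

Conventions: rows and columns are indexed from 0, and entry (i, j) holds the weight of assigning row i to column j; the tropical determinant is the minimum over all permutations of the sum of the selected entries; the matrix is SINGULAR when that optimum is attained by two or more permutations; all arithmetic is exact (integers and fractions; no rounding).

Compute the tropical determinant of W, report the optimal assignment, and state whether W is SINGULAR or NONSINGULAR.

σ = (0, 1, 2, 3): 14 + 30 + 17 + 29 = 90
σ = (0, 1, 3, 2): 14 + 30 + (-1) + (-7) = 36
σ = (0, 2, 1, 3): 14 + (-3) + 6 + 29 = 46
σ = (0, 2, 3, 1): 14 + (-3) + (-1) + 5 = 15
σ = (0, 3, 1, 2): 14 + 17 + 6 + (-7) = 30
σ = (0, 3, 2, 1): 14 + 17 + 17 + 5 = 53
σ = (1, 0, 2, 3): 6 + (-7) + 17 + 29 = 45
σ = (1, 0, 3, 2): 6 + (-7) + (-1) + (-7) = -9
σ = (1, 2, 0, 3): 6 + (-3) + 0 + 29 = 32
σ = (1, 2, 3, 0): 6 + (-3) + (-1) + (-4) = -2
σ = (1, 3, 0, 2): 6 + 17 + 0 + (-7) = 16
σ = (1, 3, 2, 0): 6 + 17 + 17 + (-4) = 36
σ = (2, 0, 1, 3): 5 + (-7) + 6 + 29 = 33
σ = (2, 0, 3, 1): 5 + (-7) + (-1) + 5 = 2
σ = (2, 1, 0, 3): 5 + 30 + 0 + 29 = 64
σ = (2, 1, 3, 0): 5 + 30 + (-1) + (-4) = 30
σ = (2, 3, 0, 1): 5 + 17 + 0 + 5 = 27
σ = (2, 3, 1, 0): 5 + 17 + 6 + (-4) = 24
σ = (3, 0, 1, 2): (-1) + (-7) + 6 + (-7) = -9
σ = (3, 0, 2, 1): (-1) + (-7) + 17 + 5 = 14
σ = (3, 1, 0, 2): (-1) + 30 + 0 + (-7) = 22
σ = (3, 1, 2, 0): (-1) + 30 + 17 + (-4) = 42
σ = (3, 2, 0, 1): (-1) + (-3) + 0 + 5 = 1
σ = (3, 2, 1, 0): (-1) + (-3) + 6 + (-4) = -2
Optimal value attained by: σ = (1, 0, 3, 2).
Answer: det⊕(W) = -9; verdict: SINGULAR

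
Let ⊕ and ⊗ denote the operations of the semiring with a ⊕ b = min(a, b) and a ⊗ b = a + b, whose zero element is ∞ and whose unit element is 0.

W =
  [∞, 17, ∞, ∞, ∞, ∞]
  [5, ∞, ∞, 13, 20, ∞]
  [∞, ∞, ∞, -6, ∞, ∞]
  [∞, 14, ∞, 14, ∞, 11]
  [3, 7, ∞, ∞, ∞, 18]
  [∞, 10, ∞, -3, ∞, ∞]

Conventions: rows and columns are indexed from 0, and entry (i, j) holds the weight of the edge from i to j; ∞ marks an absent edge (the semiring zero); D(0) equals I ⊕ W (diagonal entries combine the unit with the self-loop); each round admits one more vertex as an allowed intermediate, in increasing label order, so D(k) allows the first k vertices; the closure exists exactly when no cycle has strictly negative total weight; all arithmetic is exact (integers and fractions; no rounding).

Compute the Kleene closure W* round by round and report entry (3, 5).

D(0):
  [0, 17, ∞, ∞, ∞, ∞]
  [5, 0, ∞, 13, 20, ∞]
  [∞, ∞, 0, -6, ∞, ∞]
  [∞, 14, ∞, 0, ∞, 11]
  [3, 7, ∞, ∞, 0, 18]
  [∞, 10, ∞, -3, ∞, 0]
D(1):
  [0, 17, ∞, ∞, ∞, ∞]
  [5, 0, ∞, 13, 20, ∞]
  [∞, ∞, 0, -6, ∞, ∞]
  [∞, 14, ∞, 0, ∞, 11]
  [3, 7, ∞, ∞, 0, 18]
  [∞, 10, ∞, -3, ∞, 0]
D(2):
  [0, 17, ∞, 30, 37, ∞]
  [5, 0, ∞, 13, 20, ∞]
  [∞, ∞, 0, -6, ∞, ∞]
  [19, 14, ∞, 0, 34, 11]
  [3, 7, ∞, 20, 0, 18]
  [15, 10, ∞, -3, 30, 0]
D(3):
  [0, 17, ∞, 30, 37, ∞]
  [5, 0, ∞, 13, 20, ∞]
  [∞, ∞, 0, -6, ∞, ∞]
  [19, 14, ∞, 0, 34, 11]
  [3, 7, ∞, 20, 0, 18]
  [15, 10, ∞, -3, 30, 0]
D(4):
  [0, 17, ∞, 30, 37, 41]
  [5, 0, ∞, 13, 20, 24]
  [13, 8, 0, -6, 28, 5]
  [19, 14, ∞, 0, 34, 11]
  [3, 7, ∞, 20, 0, 18]
  [15, 10, ∞, -3, 30, 0]
D(5):
  [0, 17, ∞, 30, 37, 41]
  [5, 0, ∞, 13, 20, 24]
  [13, 8, 0, -6, 28, 5]
  [19, 14, ∞, 0, 34, 11]
  [3, 7, ∞, 20, 0, 18]
  [15, 10, ∞, -3, 30, 0]
D(6):
  [0, 17, ∞, 30, 37, 41]
  [5, 0, ∞, 13, 20, 24]
  [13, 8, 0, -6, 28, 5]
  [19, 14, ∞, 0, 34, 11]
  [3, 7, ∞, 15, 0, 18]
  [15, 10, ∞, -3, 30, 0]
Answer: W*[3][5] = 11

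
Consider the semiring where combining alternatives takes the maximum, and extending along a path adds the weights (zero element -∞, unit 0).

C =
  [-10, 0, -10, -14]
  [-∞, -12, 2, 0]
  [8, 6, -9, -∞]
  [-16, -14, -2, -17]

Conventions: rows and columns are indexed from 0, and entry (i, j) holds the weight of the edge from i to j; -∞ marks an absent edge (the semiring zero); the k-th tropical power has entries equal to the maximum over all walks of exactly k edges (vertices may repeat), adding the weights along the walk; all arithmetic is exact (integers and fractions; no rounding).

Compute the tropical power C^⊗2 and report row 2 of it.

C^⊗2:
  [-2, -4, 2, 0]
  [10, 8, -2, -12]
  [-1, 8, 8, 6]
  [6, 4, -11, -14]
Answer: row 2 of C^⊗2 = [-1, 8, 8, 6]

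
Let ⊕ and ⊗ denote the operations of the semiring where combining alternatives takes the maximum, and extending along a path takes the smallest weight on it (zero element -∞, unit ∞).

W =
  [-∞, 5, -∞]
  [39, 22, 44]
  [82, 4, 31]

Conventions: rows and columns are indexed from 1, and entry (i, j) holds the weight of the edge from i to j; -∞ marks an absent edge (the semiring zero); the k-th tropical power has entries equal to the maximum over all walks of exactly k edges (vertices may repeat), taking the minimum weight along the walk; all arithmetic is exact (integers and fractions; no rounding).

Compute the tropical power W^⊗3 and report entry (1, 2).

W^⊗2:
  [5, 5, 5]
  [44, 22, 31]
  [31, 5, 31]
W^⊗3:
  [5, 5, 5]
  [31, 22, 31]
  [31, 5, 31]
Key observation: the optimum is the walk 1->2->2->2, with weight 5 min 22 min 22 = 5.
Optimal value attained by: walk 1->2->2->2.
Answer: (W^⊗3)[1][2] = 5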